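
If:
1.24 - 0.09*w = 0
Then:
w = 13.78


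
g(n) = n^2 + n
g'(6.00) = 13.00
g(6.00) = 42.00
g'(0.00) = 1.00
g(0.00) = 0.00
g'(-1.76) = -2.52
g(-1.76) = 1.34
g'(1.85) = 4.70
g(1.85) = 5.27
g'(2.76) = 6.52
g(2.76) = 10.38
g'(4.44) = 9.88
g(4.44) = 24.15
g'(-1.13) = -1.26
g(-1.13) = 0.15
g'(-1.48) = -1.96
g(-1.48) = 0.71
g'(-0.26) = 0.48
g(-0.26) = -0.19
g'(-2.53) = -4.06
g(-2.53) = 3.87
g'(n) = 2*n + 1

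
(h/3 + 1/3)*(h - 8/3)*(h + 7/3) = h^3/3 + 2*h^2/9 - 59*h/27 - 56/27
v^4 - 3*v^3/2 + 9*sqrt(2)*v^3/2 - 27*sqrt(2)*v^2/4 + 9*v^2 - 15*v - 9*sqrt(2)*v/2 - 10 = (v - 2)*(v + 1/2)*(v + 2*sqrt(2))*(v + 5*sqrt(2)/2)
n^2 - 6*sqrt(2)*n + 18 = (n - 3*sqrt(2))^2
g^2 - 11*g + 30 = (g - 6)*(g - 5)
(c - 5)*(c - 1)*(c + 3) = c^3 - 3*c^2 - 13*c + 15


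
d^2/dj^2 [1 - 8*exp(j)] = -8*exp(j)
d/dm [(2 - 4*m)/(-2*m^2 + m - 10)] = 2*(-4*m^2 + 4*m + 19)/(4*m^4 - 4*m^3 + 41*m^2 - 20*m + 100)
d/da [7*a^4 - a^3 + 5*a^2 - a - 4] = 28*a^3 - 3*a^2 + 10*a - 1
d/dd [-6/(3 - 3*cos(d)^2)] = 4*cos(d)/sin(d)^3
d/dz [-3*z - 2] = -3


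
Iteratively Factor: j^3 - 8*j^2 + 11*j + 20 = (j + 1)*(j^2 - 9*j + 20) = (j - 5)*(j + 1)*(j - 4)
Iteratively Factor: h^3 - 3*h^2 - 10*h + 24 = (h - 4)*(h^2 + h - 6) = (h - 4)*(h + 3)*(h - 2)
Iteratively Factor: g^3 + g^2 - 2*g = (g)*(g^2 + g - 2) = g*(g - 1)*(g + 2)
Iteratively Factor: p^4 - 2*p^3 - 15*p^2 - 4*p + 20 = (p + 2)*(p^3 - 4*p^2 - 7*p + 10) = (p - 5)*(p + 2)*(p^2 + p - 2) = (p - 5)*(p - 1)*(p + 2)*(p + 2)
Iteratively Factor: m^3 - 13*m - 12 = (m - 4)*(m^2 + 4*m + 3) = (m - 4)*(m + 1)*(m + 3)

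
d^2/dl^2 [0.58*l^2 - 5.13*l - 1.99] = 1.16000000000000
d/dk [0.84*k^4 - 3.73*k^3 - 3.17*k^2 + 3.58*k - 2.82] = 3.36*k^3 - 11.19*k^2 - 6.34*k + 3.58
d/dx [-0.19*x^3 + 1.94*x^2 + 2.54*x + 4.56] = -0.57*x^2 + 3.88*x + 2.54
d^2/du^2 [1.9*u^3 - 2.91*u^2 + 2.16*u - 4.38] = 11.4*u - 5.82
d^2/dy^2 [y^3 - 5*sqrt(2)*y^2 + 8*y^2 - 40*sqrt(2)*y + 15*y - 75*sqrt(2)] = 6*y - 10*sqrt(2) + 16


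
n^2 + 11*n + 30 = (n + 5)*(n + 6)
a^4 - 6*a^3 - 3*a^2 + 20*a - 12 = (a - 6)*(a - 1)^2*(a + 2)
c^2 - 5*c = c*(c - 5)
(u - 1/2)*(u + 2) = u^2 + 3*u/2 - 1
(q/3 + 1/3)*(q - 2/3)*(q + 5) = q^3/3 + 16*q^2/9 + q/3 - 10/9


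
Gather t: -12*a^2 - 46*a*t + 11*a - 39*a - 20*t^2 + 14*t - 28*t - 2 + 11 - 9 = -12*a^2 - 28*a - 20*t^2 + t*(-46*a - 14)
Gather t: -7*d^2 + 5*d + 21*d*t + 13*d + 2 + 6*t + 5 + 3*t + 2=-7*d^2 + 18*d + t*(21*d + 9) + 9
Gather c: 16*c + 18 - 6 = 16*c + 12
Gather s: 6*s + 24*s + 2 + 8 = 30*s + 10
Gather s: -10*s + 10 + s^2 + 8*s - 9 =s^2 - 2*s + 1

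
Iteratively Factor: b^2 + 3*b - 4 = (b + 4)*(b - 1)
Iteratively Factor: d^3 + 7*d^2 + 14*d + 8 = (d + 4)*(d^2 + 3*d + 2) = (d + 1)*(d + 4)*(d + 2)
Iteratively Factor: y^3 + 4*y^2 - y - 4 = (y - 1)*(y^2 + 5*y + 4) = (y - 1)*(y + 1)*(y + 4)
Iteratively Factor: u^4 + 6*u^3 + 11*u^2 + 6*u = (u)*(u^3 + 6*u^2 + 11*u + 6) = u*(u + 3)*(u^2 + 3*u + 2) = u*(u + 1)*(u + 3)*(u + 2)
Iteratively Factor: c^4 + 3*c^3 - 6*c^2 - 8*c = (c - 2)*(c^3 + 5*c^2 + 4*c) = (c - 2)*(c + 1)*(c^2 + 4*c) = (c - 2)*(c + 1)*(c + 4)*(c)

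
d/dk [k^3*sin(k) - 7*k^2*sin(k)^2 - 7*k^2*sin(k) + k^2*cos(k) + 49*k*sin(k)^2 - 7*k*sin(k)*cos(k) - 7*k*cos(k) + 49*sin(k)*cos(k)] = k^3*cos(k) + 2*k^2*sin(k) - 7*k^2*sin(2*k) - 7*k^2*cos(k) - 7*k*sin(k) + 49*k*sin(2*k) + 2*k*cos(k) - 7*k - 7*sin(2*k)/2 - 7*cos(k) + 49*cos(2*k)/2 + 49/2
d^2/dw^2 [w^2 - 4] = 2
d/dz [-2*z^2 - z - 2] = -4*z - 1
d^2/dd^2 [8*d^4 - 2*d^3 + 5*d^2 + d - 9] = 96*d^2 - 12*d + 10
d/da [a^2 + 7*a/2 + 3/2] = 2*a + 7/2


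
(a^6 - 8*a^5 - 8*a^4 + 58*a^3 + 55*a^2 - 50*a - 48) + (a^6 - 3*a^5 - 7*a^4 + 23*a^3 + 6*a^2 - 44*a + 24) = 2*a^6 - 11*a^5 - 15*a^4 + 81*a^3 + 61*a^2 - 94*a - 24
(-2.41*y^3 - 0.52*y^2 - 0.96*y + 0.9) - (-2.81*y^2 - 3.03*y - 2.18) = -2.41*y^3 + 2.29*y^2 + 2.07*y + 3.08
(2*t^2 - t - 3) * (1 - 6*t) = -12*t^3 + 8*t^2 + 17*t - 3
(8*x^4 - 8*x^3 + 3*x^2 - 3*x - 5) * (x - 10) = 8*x^5 - 88*x^4 + 83*x^3 - 33*x^2 + 25*x + 50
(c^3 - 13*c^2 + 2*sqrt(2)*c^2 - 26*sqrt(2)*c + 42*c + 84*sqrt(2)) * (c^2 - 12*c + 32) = c^5 - 25*c^4 + 2*sqrt(2)*c^4 - 50*sqrt(2)*c^3 + 230*c^3 - 920*c^2 + 460*sqrt(2)*c^2 - 1840*sqrt(2)*c + 1344*c + 2688*sqrt(2)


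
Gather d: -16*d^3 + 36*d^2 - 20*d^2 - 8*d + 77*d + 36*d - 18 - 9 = -16*d^3 + 16*d^2 + 105*d - 27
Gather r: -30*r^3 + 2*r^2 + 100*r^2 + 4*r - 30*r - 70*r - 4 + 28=-30*r^3 + 102*r^2 - 96*r + 24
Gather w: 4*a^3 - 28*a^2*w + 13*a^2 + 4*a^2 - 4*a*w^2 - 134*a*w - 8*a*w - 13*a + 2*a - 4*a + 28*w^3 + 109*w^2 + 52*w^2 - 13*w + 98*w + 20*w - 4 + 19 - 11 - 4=4*a^3 + 17*a^2 - 15*a + 28*w^3 + w^2*(161 - 4*a) + w*(-28*a^2 - 142*a + 105)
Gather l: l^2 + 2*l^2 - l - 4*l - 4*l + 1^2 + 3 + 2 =3*l^2 - 9*l + 6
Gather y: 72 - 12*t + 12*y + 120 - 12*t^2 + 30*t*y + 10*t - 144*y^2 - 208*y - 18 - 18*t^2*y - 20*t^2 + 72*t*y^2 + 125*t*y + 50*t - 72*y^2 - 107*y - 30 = -32*t^2 + 48*t + y^2*(72*t - 216) + y*(-18*t^2 + 155*t - 303) + 144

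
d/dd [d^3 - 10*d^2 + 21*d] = 3*d^2 - 20*d + 21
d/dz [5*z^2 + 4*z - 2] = 10*z + 4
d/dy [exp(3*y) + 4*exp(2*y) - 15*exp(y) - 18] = (3*exp(2*y) + 8*exp(y) - 15)*exp(y)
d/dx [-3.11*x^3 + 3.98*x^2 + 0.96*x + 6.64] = -9.33*x^2 + 7.96*x + 0.96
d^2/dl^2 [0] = 0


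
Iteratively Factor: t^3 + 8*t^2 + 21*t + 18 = (t + 2)*(t^2 + 6*t + 9) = (t + 2)*(t + 3)*(t + 3)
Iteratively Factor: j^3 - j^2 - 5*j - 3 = (j + 1)*(j^2 - 2*j - 3) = (j - 3)*(j + 1)*(j + 1)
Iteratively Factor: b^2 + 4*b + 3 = (b + 3)*(b + 1)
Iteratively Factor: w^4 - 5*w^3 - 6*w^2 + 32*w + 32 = (w + 2)*(w^3 - 7*w^2 + 8*w + 16) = (w - 4)*(w + 2)*(w^2 - 3*w - 4) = (w - 4)^2*(w + 2)*(w + 1)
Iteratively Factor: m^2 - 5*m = (m - 5)*(m)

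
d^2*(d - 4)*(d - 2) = d^4 - 6*d^3 + 8*d^2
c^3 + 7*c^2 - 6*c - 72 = (c - 3)*(c + 4)*(c + 6)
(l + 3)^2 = l^2 + 6*l + 9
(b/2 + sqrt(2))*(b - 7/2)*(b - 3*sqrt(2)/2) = b^3/2 - 7*b^2/4 + sqrt(2)*b^2/4 - 3*b - 7*sqrt(2)*b/8 + 21/2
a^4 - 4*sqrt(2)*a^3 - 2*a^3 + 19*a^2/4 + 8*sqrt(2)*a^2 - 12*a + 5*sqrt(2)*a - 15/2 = (a - 5/2)*(a + 1/2)*(a - 3*sqrt(2))*(a - sqrt(2))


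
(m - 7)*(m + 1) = m^2 - 6*m - 7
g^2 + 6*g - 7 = (g - 1)*(g + 7)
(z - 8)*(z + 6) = z^2 - 2*z - 48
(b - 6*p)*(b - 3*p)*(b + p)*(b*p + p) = b^4*p - 8*b^3*p^2 + b^3*p + 9*b^2*p^3 - 8*b^2*p^2 + 18*b*p^4 + 9*b*p^3 + 18*p^4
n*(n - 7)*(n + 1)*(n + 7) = n^4 + n^3 - 49*n^2 - 49*n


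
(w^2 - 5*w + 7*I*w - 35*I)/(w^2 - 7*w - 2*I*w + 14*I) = (w^2 + w*(-5 + 7*I) - 35*I)/(w^2 - w*(7 + 2*I) + 14*I)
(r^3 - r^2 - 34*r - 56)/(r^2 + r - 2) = (r^2 - 3*r - 28)/(r - 1)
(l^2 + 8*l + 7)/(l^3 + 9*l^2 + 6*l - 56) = (l + 1)/(l^2 + 2*l - 8)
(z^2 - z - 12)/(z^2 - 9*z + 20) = (z + 3)/(z - 5)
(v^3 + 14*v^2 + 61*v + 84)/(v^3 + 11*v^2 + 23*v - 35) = (v^2 + 7*v + 12)/(v^2 + 4*v - 5)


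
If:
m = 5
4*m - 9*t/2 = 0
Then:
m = 5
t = 40/9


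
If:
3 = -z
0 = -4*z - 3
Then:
No Solution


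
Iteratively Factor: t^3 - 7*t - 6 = (t + 1)*(t^2 - t - 6) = (t - 3)*(t + 1)*(t + 2)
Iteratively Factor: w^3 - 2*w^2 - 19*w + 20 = (w - 1)*(w^2 - w - 20) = (w - 5)*(w - 1)*(w + 4)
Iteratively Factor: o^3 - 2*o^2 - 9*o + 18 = (o - 3)*(o^2 + o - 6) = (o - 3)*(o - 2)*(o + 3)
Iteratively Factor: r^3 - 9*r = (r)*(r^2 - 9) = r*(r - 3)*(r + 3)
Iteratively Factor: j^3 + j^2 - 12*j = (j - 3)*(j^2 + 4*j) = (j - 3)*(j + 4)*(j)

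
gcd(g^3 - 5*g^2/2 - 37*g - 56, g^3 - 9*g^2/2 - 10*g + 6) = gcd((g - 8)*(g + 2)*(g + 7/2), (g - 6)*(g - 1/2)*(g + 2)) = g + 2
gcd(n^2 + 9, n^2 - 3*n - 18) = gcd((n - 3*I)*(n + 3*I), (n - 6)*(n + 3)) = 1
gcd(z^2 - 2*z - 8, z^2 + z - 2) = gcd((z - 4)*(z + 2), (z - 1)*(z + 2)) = z + 2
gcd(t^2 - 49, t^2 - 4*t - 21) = t - 7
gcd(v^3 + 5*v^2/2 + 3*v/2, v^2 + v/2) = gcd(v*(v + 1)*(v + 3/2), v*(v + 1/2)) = v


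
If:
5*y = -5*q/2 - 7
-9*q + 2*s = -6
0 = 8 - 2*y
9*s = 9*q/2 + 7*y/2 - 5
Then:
No Solution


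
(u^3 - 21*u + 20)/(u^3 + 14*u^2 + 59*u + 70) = (u^2 - 5*u + 4)/(u^2 + 9*u + 14)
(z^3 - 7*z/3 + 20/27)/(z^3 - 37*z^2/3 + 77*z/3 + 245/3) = (9*z^2 - 15*z + 4)/(9*(z^2 - 14*z + 49))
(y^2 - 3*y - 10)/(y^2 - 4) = (y - 5)/(y - 2)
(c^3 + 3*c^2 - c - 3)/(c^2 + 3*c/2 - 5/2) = 2*(c^2 + 4*c + 3)/(2*c + 5)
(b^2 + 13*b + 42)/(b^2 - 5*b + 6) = (b^2 + 13*b + 42)/(b^2 - 5*b + 6)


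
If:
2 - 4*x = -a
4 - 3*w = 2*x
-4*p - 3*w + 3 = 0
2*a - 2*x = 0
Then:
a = 2/3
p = 1/12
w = 8/9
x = 2/3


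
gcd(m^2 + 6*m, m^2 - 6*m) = m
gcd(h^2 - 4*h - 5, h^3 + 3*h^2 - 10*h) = 1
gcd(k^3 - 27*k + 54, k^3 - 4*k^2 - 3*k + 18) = k^2 - 6*k + 9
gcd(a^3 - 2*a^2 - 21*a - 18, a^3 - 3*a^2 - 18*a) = a^2 - 3*a - 18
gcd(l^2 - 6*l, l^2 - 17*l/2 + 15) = l - 6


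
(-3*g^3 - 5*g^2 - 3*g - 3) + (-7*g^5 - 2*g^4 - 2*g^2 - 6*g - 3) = -7*g^5 - 2*g^4 - 3*g^3 - 7*g^2 - 9*g - 6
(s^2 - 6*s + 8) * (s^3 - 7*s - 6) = s^5 - 6*s^4 + s^3 + 36*s^2 - 20*s - 48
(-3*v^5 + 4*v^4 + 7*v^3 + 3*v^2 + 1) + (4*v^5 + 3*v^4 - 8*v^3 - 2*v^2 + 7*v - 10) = v^5 + 7*v^4 - v^3 + v^2 + 7*v - 9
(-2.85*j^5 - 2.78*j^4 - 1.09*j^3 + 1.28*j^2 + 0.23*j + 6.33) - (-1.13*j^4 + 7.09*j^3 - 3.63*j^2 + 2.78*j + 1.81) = -2.85*j^5 - 1.65*j^4 - 8.18*j^3 + 4.91*j^2 - 2.55*j + 4.52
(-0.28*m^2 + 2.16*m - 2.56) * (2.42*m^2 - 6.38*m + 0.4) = -0.6776*m^4 + 7.0136*m^3 - 20.088*m^2 + 17.1968*m - 1.024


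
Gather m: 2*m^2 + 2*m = 2*m^2 + 2*m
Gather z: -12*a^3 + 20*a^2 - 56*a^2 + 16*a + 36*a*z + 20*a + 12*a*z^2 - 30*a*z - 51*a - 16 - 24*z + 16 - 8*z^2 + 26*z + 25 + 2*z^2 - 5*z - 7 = -12*a^3 - 36*a^2 - 15*a + z^2*(12*a - 6) + z*(6*a - 3) + 18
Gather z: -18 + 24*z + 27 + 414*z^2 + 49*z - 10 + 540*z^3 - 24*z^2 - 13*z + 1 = 540*z^3 + 390*z^2 + 60*z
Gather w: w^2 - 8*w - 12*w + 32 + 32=w^2 - 20*w + 64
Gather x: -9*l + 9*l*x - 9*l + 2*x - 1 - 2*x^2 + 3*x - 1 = -18*l - 2*x^2 + x*(9*l + 5) - 2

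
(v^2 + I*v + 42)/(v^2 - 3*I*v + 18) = (v + 7*I)/(v + 3*I)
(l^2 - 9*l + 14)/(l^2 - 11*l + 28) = (l - 2)/(l - 4)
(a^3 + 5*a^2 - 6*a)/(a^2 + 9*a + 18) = a*(a - 1)/(a + 3)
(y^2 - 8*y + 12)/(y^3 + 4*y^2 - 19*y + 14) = (y - 6)/(y^2 + 6*y - 7)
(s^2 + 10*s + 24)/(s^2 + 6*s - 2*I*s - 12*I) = (s + 4)/(s - 2*I)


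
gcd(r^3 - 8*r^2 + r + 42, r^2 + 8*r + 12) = r + 2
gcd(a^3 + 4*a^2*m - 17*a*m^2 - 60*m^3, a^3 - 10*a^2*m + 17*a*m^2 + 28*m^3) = a - 4*m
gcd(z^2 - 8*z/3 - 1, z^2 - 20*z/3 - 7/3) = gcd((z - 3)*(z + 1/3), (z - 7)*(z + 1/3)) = z + 1/3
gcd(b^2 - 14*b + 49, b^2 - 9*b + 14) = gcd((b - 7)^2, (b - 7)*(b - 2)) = b - 7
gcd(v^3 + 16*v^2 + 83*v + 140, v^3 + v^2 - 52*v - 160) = v^2 + 9*v + 20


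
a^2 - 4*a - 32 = (a - 8)*(a + 4)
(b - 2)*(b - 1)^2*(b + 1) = b^4 - 3*b^3 + b^2 + 3*b - 2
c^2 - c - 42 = (c - 7)*(c + 6)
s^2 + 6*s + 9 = (s + 3)^2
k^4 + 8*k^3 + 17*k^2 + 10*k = k*(k + 1)*(k + 2)*(k + 5)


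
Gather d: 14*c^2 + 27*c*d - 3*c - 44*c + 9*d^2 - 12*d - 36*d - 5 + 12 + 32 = 14*c^2 - 47*c + 9*d^2 + d*(27*c - 48) + 39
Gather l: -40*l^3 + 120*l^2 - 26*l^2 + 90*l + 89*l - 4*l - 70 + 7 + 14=-40*l^3 + 94*l^2 + 175*l - 49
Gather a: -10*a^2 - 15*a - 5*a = -10*a^2 - 20*a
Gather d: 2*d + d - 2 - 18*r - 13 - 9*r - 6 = 3*d - 27*r - 21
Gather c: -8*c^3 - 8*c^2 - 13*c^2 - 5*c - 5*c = -8*c^3 - 21*c^2 - 10*c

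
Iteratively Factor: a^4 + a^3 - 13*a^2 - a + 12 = (a - 1)*(a^3 + 2*a^2 - 11*a - 12) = (a - 1)*(a + 1)*(a^2 + a - 12) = (a - 3)*(a - 1)*(a + 1)*(a + 4)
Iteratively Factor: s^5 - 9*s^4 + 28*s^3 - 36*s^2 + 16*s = (s - 1)*(s^4 - 8*s^3 + 20*s^2 - 16*s) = (s - 4)*(s - 1)*(s^3 - 4*s^2 + 4*s) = s*(s - 4)*(s - 1)*(s^2 - 4*s + 4) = s*(s - 4)*(s - 2)*(s - 1)*(s - 2)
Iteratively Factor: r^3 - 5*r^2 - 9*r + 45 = (r + 3)*(r^2 - 8*r + 15) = (r - 5)*(r + 3)*(r - 3)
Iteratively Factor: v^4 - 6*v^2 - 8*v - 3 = (v + 1)*(v^3 - v^2 - 5*v - 3) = (v - 3)*(v + 1)*(v^2 + 2*v + 1) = (v - 3)*(v + 1)^2*(v + 1)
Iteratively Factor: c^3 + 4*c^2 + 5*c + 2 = (c + 1)*(c^2 + 3*c + 2) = (c + 1)*(c + 2)*(c + 1)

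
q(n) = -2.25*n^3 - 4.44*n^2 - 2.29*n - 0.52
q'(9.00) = -628.96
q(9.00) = -2021.02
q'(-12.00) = -867.73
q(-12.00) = 3275.60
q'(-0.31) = -0.19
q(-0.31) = -0.17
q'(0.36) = -6.36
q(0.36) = -2.02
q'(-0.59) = 0.60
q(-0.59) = -0.25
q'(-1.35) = -2.60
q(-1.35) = 0.02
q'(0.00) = -2.29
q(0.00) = -0.52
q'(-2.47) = -21.54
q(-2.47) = 11.95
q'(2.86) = -82.90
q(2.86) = -96.02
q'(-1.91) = -9.95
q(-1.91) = 3.33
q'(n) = -6.75*n^2 - 8.88*n - 2.29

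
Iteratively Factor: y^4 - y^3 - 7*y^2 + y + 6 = (y + 2)*(y^3 - 3*y^2 - y + 3) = (y - 3)*(y + 2)*(y^2 - 1) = (y - 3)*(y + 1)*(y + 2)*(y - 1)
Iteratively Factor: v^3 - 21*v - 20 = (v - 5)*(v^2 + 5*v + 4) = (v - 5)*(v + 1)*(v + 4)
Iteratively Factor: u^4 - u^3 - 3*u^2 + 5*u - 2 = (u + 2)*(u^3 - 3*u^2 + 3*u - 1) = (u - 1)*(u + 2)*(u^2 - 2*u + 1) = (u - 1)^2*(u + 2)*(u - 1)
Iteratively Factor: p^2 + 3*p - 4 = (p + 4)*(p - 1)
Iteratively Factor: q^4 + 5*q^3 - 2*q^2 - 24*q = (q - 2)*(q^3 + 7*q^2 + 12*q) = (q - 2)*(q + 3)*(q^2 + 4*q) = q*(q - 2)*(q + 3)*(q + 4)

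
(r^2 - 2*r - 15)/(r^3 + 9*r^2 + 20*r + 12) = (r^2 - 2*r - 15)/(r^3 + 9*r^2 + 20*r + 12)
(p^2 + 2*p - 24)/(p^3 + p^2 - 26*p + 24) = 1/(p - 1)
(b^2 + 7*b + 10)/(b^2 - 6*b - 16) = (b + 5)/(b - 8)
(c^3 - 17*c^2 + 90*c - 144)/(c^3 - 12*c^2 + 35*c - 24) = (c - 6)/(c - 1)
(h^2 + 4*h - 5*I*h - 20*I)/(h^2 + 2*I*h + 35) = (h + 4)/(h + 7*I)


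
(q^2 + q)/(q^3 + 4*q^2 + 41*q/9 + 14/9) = 9*q/(9*q^2 + 27*q + 14)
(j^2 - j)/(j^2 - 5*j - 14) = j*(1 - j)/(-j^2 + 5*j + 14)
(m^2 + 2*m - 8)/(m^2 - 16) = (m - 2)/(m - 4)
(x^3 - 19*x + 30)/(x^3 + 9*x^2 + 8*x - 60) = (x - 3)/(x + 6)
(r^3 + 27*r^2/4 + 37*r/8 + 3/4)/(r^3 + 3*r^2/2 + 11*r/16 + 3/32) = 4*(r + 6)/(4*r + 3)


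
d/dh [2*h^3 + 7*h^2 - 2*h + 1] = 6*h^2 + 14*h - 2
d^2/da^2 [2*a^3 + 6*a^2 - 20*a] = 12*a + 12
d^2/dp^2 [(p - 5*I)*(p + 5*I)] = 2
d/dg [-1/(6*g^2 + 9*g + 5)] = 3*(4*g + 3)/(6*g^2 + 9*g + 5)^2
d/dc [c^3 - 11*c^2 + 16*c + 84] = 3*c^2 - 22*c + 16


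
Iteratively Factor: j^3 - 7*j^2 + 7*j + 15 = (j - 3)*(j^2 - 4*j - 5) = (j - 3)*(j + 1)*(j - 5)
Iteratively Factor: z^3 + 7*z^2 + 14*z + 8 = (z + 2)*(z^2 + 5*z + 4) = (z + 2)*(z + 4)*(z + 1)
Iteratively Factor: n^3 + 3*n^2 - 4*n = (n)*(n^2 + 3*n - 4) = n*(n + 4)*(n - 1)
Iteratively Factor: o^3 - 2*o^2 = (o - 2)*(o^2) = o*(o - 2)*(o)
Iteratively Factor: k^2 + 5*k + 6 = (k + 3)*(k + 2)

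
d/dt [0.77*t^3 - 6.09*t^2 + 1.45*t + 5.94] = 2.31*t^2 - 12.18*t + 1.45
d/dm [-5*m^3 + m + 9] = 1 - 15*m^2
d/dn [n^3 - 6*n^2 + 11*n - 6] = 3*n^2 - 12*n + 11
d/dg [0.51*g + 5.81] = 0.510000000000000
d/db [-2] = 0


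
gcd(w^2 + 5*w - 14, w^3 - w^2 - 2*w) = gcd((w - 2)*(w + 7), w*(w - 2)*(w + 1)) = w - 2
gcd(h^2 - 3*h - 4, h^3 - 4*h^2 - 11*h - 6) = h + 1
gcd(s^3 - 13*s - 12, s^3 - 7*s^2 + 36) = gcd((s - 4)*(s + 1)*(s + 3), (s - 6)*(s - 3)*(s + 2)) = 1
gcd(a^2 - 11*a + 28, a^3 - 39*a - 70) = a - 7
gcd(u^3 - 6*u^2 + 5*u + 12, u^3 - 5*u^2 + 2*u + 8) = u^2 - 3*u - 4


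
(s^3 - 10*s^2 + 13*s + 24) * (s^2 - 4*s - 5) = s^5 - 14*s^4 + 48*s^3 + 22*s^2 - 161*s - 120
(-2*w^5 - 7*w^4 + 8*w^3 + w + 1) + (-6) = -2*w^5 - 7*w^4 + 8*w^3 + w - 5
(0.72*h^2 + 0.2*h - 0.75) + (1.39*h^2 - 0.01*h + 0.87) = 2.11*h^2 + 0.19*h + 0.12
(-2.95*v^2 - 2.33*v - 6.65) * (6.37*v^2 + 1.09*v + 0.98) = -18.7915*v^4 - 18.0576*v^3 - 47.7912*v^2 - 9.5319*v - 6.517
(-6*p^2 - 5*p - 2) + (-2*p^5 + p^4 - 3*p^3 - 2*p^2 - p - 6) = -2*p^5 + p^4 - 3*p^3 - 8*p^2 - 6*p - 8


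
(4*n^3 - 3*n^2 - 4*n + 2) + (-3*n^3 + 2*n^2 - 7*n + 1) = n^3 - n^2 - 11*n + 3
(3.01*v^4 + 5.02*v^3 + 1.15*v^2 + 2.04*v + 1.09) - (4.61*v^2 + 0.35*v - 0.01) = 3.01*v^4 + 5.02*v^3 - 3.46*v^2 + 1.69*v + 1.1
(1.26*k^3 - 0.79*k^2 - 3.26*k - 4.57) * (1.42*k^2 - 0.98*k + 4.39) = 1.7892*k^5 - 2.3566*k^4 + 1.6764*k^3 - 6.7627*k^2 - 9.8328*k - 20.0623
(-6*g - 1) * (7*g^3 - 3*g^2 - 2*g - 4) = -42*g^4 + 11*g^3 + 15*g^2 + 26*g + 4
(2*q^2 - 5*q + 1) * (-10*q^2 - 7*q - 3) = -20*q^4 + 36*q^3 + 19*q^2 + 8*q - 3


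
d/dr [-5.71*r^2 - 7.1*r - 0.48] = -11.42*r - 7.1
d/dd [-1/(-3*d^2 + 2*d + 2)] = 2*(1 - 3*d)/(-3*d^2 + 2*d + 2)^2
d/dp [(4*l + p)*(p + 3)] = 4*l + 2*p + 3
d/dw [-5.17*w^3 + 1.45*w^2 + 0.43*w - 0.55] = -15.51*w^2 + 2.9*w + 0.43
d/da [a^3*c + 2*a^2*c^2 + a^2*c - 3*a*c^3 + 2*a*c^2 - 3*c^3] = c*(3*a^2 + 4*a*c + 2*a - 3*c^2 + 2*c)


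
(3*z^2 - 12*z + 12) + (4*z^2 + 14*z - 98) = 7*z^2 + 2*z - 86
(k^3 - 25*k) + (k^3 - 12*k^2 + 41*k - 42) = 2*k^3 - 12*k^2 + 16*k - 42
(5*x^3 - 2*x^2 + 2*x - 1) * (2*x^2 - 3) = 10*x^5 - 4*x^4 - 11*x^3 + 4*x^2 - 6*x + 3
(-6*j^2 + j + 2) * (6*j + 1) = -36*j^3 + 13*j + 2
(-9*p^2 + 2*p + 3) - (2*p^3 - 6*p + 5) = -2*p^3 - 9*p^2 + 8*p - 2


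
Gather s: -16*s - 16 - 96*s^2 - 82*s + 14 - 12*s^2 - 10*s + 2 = -108*s^2 - 108*s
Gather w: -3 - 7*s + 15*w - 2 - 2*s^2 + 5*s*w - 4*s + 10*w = -2*s^2 - 11*s + w*(5*s + 25) - 5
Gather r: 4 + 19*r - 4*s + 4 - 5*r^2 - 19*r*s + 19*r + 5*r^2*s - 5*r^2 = r^2*(5*s - 10) + r*(38 - 19*s) - 4*s + 8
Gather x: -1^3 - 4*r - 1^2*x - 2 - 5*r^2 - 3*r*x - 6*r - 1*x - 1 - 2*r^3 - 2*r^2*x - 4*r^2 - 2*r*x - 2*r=-2*r^3 - 9*r^2 - 12*r + x*(-2*r^2 - 5*r - 2) - 4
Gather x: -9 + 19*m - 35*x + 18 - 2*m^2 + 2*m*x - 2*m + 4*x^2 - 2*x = -2*m^2 + 17*m + 4*x^2 + x*(2*m - 37) + 9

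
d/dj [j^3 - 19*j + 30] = 3*j^2 - 19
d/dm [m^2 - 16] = 2*m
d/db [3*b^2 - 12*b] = 6*b - 12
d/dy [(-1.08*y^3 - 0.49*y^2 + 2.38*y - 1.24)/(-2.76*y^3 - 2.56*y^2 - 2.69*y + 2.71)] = (1.4124*y^4 + 18.948*y^3 - 11.6367*y^2 - 9.0046*y + 3.1142)/(7.6176*y^6 + 14.1312*y^5 + 21.4024*y^4 - 1.1864*y^3 - 6.6391*y^2 - 14.5798*y + 7.3441)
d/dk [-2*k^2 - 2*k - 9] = -4*k - 2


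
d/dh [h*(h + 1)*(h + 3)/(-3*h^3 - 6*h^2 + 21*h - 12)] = 2*(h^3 + 11*h^2 + 22*h + 6)/(3*(h^5 + 5*h^4 - 5*h^3 - 25*h^2 + 40*h - 16))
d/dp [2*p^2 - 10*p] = 4*p - 10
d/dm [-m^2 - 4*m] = -2*m - 4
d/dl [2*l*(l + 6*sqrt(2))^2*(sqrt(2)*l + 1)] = 8*sqrt(2)*l^3 + 150*l^2 + 336*sqrt(2)*l + 144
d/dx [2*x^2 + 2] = 4*x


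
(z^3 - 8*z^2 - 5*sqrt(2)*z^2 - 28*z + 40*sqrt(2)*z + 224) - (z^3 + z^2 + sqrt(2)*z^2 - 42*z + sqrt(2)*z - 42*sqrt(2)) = -9*z^2 - 6*sqrt(2)*z^2 + 14*z + 39*sqrt(2)*z + 42*sqrt(2) + 224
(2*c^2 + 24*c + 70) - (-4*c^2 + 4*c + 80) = 6*c^2 + 20*c - 10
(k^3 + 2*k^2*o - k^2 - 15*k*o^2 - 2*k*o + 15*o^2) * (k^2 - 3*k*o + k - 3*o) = k^5 - k^4*o - 21*k^3*o^2 - k^3 + 45*k^2*o^3 + k^2*o + 21*k*o^2 - 45*o^3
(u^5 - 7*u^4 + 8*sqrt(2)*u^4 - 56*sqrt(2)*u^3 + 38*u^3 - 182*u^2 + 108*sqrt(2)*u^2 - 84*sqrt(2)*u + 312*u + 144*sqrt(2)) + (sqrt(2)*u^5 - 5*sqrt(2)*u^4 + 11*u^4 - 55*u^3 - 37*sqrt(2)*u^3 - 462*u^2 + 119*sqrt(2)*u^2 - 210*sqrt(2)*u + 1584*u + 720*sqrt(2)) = u^5 + sqrt(2)*u^5 + 4*u^4 + 3*sqrt(2)*u^4 - 93*sqrt(2)*u^3 - 17*u^3 - 644*u^2 + 227*sqrt(2)*u^2 - 294*sqrt(2)*u + 1896*u + 864*sqrt(2)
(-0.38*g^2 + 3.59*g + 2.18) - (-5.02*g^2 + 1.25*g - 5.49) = 4.64*g^2 + 2.34*g + 7.67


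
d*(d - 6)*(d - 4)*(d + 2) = d^4 - 8*d^3 + 4*d^2 + 48*d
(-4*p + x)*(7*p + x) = -28*p^2 + 3*p*x + x^2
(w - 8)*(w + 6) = w^2 - 2*w - 48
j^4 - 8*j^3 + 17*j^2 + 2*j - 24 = (j - 4)*(j - 3)*(j - 2)*(j + 1)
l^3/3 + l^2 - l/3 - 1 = (l/3 + 1/3)*(l - 1)*(l + 3)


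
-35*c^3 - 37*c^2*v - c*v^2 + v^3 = (-7*c + v)*(c + v)*(5*c + v)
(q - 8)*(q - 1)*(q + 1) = q^3 - 8*q^2 - q + 8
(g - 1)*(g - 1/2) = g^2 - 3*g/2 + 1/2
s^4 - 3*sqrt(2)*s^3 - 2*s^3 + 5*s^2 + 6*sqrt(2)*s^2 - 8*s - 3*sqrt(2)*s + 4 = (s - 1)^2*(s - 2*sqrt(2))*(s - sqrt(2))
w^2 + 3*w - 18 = (w - 3)*(w + 6)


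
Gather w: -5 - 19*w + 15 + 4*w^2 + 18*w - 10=4*w^2 - w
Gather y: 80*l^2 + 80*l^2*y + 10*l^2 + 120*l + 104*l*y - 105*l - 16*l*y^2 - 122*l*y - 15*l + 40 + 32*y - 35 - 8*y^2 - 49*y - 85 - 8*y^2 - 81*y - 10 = 90*l^2 + y^2*(-16*l - 16) + y*(80*l^2 - 18*l - 98) - 90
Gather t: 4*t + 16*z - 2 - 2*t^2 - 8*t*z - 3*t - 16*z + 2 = -2*t^2 + t*(1 - 8*z)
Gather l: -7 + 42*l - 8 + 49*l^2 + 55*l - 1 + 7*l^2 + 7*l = 56*l^2 + 104*l - 16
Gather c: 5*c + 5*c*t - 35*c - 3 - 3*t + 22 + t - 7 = c*(5*t - 30) - 2*t + 12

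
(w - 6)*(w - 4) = w^2 - 10*w + 24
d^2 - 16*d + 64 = (d - 8)^2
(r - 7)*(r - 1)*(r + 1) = r^3 - 7*r^2 - r + 7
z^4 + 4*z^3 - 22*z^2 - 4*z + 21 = (z - 3)*(z - 1)*(z + 1)*(z + 7)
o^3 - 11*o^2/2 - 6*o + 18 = (o - 6)*(o - 3/2)*(o + 2)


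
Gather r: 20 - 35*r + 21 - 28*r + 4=45 - 63*r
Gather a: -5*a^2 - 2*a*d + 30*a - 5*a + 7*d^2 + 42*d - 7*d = -5*a^2 + a*(25 - 2*d) + 7*d^2 + 35*d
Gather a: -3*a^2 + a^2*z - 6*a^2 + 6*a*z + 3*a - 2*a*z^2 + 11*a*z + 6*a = a^2*(z - 9) + a*(-2*z^2 + 17*z + 9)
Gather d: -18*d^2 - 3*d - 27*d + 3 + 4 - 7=-18*d^2 - 30*d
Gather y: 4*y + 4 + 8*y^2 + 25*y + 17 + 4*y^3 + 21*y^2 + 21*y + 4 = 4*y^3 + 29*y^2 + 50*y + 25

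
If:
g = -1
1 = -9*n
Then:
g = -1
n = -1/9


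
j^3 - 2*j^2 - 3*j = j*(j - 3)*(j + 1)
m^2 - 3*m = m*(m - 3)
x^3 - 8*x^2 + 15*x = x*(x - 5)*(x - 3)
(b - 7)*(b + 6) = b^2 - b - 42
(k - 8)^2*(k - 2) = k^3 - 18*k^2 + 96*k - 128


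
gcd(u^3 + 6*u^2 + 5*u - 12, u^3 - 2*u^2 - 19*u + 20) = u^2 + 3*u - 4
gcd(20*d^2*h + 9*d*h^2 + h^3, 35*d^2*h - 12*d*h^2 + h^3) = h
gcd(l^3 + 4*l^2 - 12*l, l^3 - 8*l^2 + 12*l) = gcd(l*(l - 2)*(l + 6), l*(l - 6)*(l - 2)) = l^2 - 2*l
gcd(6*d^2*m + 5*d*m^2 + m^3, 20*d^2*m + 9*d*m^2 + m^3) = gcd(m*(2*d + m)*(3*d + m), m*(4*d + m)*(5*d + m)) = m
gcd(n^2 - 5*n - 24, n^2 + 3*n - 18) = 1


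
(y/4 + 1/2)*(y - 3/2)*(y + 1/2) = y^3/4 + y^2/4 - 11*y/16 - 3/8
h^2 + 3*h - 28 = (h - 4)*(h + 7)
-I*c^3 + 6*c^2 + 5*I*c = c*(c + 5*I)*(-I*c + 1)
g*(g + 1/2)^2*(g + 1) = g^4 + 2*g^3 + 5*g^2/4 + g/4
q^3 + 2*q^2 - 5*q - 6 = (q - 2)*(q + 1)*(q + 3)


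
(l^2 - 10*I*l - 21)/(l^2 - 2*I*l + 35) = (l - 3*I)/(l + 5*I)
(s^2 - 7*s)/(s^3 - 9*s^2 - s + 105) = s/(s^2 - 2*s - 15)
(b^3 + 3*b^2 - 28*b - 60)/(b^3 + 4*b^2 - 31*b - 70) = (b + 6)/(b + 7)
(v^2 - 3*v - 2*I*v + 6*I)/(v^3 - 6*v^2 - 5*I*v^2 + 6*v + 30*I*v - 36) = (v^2 - v*(3 + 2*I) + 6*I)/(v^3 - v^2*(6 + 5*I) + 6*v*(1 + 5*I) - 36)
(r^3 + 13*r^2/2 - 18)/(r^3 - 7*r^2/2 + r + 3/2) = (2*r^3 + 13*r^2 - 36)/(2*r^3 - 7*r^2 + 2*r + 3)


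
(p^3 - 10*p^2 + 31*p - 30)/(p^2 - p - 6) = (p^2 - 7*p + 10)/(p + 2)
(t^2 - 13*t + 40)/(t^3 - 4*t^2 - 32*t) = (t - 5)/(t*(t + 4))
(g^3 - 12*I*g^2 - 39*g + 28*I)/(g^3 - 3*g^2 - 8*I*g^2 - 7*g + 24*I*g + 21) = (g - 4*I)/(g - 3)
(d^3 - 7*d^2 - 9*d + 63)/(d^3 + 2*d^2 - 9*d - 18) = (d - 7)/(d + 2)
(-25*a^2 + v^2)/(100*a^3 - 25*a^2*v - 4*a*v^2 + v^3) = 1/(-4*a + v)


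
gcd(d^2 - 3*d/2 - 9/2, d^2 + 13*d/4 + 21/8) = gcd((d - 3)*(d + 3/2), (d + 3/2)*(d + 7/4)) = d + 3/2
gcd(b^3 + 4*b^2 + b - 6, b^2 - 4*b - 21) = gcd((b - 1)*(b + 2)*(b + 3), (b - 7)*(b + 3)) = b + 3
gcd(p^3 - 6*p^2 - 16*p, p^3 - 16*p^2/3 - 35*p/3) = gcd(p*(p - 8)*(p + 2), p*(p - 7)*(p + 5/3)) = p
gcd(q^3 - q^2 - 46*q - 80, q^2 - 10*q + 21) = 1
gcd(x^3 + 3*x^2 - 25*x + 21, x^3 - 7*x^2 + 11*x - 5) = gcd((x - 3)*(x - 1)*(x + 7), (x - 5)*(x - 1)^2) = x - 1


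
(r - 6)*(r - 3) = r^2 - 9*r + 18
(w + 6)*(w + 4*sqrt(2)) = w^2 + 4*sqrt(2)*w + 6*w + 24*sqrt(2)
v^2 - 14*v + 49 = (v - 7)^2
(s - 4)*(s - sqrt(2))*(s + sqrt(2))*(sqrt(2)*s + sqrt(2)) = sqrt(2)*s^4 - 3*sqrt(2)*s^3 - 6*sqrt(2)*s^2 + 6*sqrt(2)*s + 8*sqrt(2)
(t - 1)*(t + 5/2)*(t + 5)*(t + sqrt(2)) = t^4 + sqrt(2)*t^3 + 13*t^3/2 + 5*t^2 + 13*sqrt(2)*t^2/2 - 25*t/2 + 5*sqrt(2)*t - 25*sqrt(2)/2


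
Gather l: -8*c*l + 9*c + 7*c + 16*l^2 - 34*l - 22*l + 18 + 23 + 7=16*c + 16*l^2 + l*(-8*c - 56) + 48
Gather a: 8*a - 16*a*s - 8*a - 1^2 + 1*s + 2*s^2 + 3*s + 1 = -16*a*s + 2*s^2 + 4*s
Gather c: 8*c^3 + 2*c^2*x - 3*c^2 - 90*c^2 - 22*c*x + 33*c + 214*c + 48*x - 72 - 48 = 8*c^3 + c^2*(2*x - 93) + c*(247 - 22*x) + 48*x - 120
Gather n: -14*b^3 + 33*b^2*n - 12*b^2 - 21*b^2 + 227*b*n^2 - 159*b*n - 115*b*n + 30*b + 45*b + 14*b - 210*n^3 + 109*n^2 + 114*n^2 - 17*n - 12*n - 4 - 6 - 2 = -14*b^3 - 33*b^2 + 89*b - 210*n^3 + n^2*(227*b + 223) + n*(33*b^2 - 274*b - 29) - 12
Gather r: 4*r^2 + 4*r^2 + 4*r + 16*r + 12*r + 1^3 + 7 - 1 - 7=8*r^2 + 32*r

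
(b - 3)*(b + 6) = b^2 + 3*b - 18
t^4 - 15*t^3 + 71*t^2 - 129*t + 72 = (t - 8)*(t - 3)^2*(t - 1)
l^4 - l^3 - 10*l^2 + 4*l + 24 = (l - 3)*(l - 2)*(l + 2)^2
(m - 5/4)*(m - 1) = m^2 - 9*m/4 + 5/4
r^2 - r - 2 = (r - 2)*(r + 1)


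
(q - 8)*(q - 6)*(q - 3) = q^3 - 17*q^2 + 90*q - 144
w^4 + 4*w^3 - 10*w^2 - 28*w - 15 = (w - 3)*(w + 1)^2*(w + 5)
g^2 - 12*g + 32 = (g - 8)*(g - 4)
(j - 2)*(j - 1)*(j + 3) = j^3 - 7*j + 6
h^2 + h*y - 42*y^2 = (h - 6*y)*(h + 7*y)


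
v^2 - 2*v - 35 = (v - 7)*(v + 5)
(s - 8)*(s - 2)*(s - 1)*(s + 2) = s^4 - 9*s^3 + 4*s^2 + 36*s - 32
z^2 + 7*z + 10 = (z + 2)*(z + 5)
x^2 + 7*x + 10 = (x + 2)*(x + 5)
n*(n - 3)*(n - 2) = n^3 - 5*n^2 + 6*n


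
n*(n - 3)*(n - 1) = n^3 - 4*n^2 + 3*n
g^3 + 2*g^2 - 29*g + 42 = (g - 3)*(g - 2)*(g + 7)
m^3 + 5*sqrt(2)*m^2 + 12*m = m*(m + 2*sqrt(2))*(m + 3*sqrt(2))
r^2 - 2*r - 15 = (r - 5)*(r + 3)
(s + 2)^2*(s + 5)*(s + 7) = s^4 + 16*s^3 + 87*s^2 + 188*s + 140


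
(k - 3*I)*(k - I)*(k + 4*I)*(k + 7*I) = k^4 + 7*I*k^3 + 13*k^2 + 79*I*k + 84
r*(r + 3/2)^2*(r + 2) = r^4 + 5*r^3 + 33*r^2/4 + 9*r/2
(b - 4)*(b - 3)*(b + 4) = b^3 - 3*b^2 - 16*b + 48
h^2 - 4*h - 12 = (h - 6)*(h + 2)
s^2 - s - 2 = (s - 2)*(s + 1)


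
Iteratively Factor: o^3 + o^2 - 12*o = (o + 4)*(o^2 - 3*o) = (o - 3)*(o + 4)*(o)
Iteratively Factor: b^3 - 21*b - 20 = (b + 4)*(b^2 - 4*b - 5) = (b - 5)*(b + 4)*(b + 1)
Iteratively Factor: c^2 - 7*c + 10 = (c - 5)*(c - 2)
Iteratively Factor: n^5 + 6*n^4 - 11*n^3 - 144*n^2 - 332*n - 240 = (n + 3)*(n^4 + 3*n^3 - 20*n^2 - 84*n - 80) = (n + 2)*(n + 3)*(n^3 + n^2 - 22*n - 40) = (n + 2)*(n + 3)*(n + 4)*(n^2 - 3*n - 10) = (n + 2)^2*(n + 3)*(n + 4)*(n - 5)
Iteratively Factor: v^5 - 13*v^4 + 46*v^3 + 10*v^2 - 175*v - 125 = (v - 5)*(v^4 - 8*v^3 + 6*v^2 + 40*v + 25) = (v - 5)*(v + 1)*(v^3 - 9*v^2 + 15*v + 25) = (v - 5)*(v + 1)^2*(v^2 - 10*v + 25) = (v - 5)^2*(v + 1)^2*(v - 5)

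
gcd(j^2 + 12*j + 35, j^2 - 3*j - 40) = j + 5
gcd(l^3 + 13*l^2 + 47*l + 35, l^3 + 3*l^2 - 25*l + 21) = l + 7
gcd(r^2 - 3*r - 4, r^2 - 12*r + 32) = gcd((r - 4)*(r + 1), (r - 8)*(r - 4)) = r - 4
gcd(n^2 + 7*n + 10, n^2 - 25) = n + 5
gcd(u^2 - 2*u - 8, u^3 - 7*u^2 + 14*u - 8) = u - 4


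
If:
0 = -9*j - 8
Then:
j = -8/9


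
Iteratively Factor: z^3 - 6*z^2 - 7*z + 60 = (z - 5)*(z^2 - z - 12) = (z - 5)*(z - 4)*(z + 3)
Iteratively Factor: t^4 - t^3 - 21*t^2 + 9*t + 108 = (t + 3)*(t^3 - 4*t^2 - 9*t + 36) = (t + 3)^2*(t^2 - 7*t + 12) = (t - 4)*(t + 3)^2*(t - 3)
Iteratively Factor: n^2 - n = (n - 1)*(n)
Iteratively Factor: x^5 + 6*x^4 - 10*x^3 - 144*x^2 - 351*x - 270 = (x - 5)*(x^4 + 11*x^3 + 45*x^2 + 81*x + 54) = (x - 5)*(x + 3)*(x^3 + 8*x^2 + 21*x + 18) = (x - 5)*(x + 3)^2*(x^2 + 5*x + 6) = (x - 5)*(x + 3)^3*(x + 2)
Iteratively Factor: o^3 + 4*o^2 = (o)*(o^2 + 4*o) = o^2*(o + 4)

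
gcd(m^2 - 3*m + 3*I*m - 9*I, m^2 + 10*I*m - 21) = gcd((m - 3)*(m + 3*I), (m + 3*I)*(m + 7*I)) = m + 3*I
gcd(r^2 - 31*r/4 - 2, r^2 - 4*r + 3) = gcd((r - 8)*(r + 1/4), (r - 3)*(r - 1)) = 1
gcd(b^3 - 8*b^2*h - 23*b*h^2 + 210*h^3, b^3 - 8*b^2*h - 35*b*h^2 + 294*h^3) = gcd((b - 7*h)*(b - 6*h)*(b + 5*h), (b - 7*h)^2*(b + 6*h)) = b - 7*h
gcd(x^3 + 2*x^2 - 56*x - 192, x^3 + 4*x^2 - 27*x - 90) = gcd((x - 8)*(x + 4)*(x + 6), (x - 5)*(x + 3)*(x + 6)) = x + 6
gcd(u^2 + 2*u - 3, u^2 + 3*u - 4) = u - 1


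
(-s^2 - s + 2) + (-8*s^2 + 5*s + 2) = -9*s^2 + 4*s + 4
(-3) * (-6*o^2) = 18*o^2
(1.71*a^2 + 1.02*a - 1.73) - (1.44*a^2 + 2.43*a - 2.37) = 0.27*a^2 - 1.41*a + 0.64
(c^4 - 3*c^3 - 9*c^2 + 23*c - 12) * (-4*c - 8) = -4*c^5 + 4*c^4 + 60*c^3 - 20*c^2 - 136*c + 96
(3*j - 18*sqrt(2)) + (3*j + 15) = 6*j - 18*sqrt(2) + 15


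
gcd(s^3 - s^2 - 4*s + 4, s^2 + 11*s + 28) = 1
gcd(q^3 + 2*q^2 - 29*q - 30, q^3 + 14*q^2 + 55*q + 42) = q^2 + 7*q + 6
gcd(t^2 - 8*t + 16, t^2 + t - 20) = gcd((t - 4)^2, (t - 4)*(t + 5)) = t - 4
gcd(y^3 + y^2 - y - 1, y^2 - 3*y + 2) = y - 1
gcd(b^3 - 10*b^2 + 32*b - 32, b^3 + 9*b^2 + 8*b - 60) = b - 2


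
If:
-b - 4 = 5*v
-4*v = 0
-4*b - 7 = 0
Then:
No Solution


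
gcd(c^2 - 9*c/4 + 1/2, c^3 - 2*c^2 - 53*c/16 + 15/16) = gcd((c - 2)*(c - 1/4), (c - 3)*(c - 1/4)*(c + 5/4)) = c - 1/4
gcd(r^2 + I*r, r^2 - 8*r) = r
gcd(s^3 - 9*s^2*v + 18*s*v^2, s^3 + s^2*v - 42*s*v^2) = s^2 - 6*s*v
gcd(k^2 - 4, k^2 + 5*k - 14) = k - 2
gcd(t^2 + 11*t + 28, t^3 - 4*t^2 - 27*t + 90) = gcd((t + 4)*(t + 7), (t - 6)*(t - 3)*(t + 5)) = 1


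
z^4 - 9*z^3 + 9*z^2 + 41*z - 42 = (z - 7)*(z - 3)*(z - 1)*(z + 2)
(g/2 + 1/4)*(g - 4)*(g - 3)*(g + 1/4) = g^4/2 - 25*g^3/8 + 55*g^2/16 + 65*g/16 + 3/4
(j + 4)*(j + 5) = j^2 + 9*j + 20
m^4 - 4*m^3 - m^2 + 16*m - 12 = (m - 3)*(m - 2)*(m - 1)*(m + 2)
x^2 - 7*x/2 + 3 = (x - 2)*(x - 3/2)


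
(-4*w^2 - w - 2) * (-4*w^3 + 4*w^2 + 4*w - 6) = 16*w^5 - 12*w^4 - 12*w^3 + 12*w^2 - 2*w + 12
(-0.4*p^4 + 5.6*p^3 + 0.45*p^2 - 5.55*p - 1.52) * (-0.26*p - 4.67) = 0.104*p^5 + 0.412*p^4 - 26.269*p^3 - 0.6585*p^2 + 26.3137*p + 7.0984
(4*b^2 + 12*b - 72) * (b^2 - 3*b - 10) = 4*b^4 - 148*b^2 + 96*b + 720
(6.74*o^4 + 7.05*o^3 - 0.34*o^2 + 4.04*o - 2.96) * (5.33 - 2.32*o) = -15.6368*o^5 + 19.5682*o^4 + 38.3653*o^3 - 11.185*o^2 + 28.4004*o - 15.7768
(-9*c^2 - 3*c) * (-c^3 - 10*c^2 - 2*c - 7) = 9*c^5 + 93*c^4 + 48*c^3 + 69*c^2 + 21*c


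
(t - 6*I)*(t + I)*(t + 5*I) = t^3 + 31*t + 30*I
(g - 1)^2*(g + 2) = g^3 - 3*g + 2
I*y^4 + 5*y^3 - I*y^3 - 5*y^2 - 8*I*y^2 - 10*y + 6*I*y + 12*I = (y - 2)*(y - 3*I)*(y - 2*I)*(I*y + I)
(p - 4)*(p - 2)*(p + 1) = p^3 - 5*p^2 + 2*p + 8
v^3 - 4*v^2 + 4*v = v*(v - 2)^2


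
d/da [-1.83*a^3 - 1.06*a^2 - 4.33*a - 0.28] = -5.49*a^2 - 2.12*a - 4.33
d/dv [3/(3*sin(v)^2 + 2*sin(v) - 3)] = -6*(3*sin(v) + 1)*cos(v)/(2*sin(v) - 3*cos(v)^2)^2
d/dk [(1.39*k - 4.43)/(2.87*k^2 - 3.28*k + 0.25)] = (-3.9893*k^2 + 25.4282*k - 14.1829)/(8.2369*k^4 - 18.8272*k^3 + 12.1934*k^2 - 1.64*k + 0.0625)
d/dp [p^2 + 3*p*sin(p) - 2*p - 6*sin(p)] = 3*p*cos(p) + 2*p + 3*sin(p) - 6*cos(p) - 2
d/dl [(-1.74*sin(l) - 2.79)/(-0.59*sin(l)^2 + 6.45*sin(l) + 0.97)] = (-1.0266*sin(l)^2 - 3.2922*sin(l) + 16.3077)*cos(l)/(0.3481*sin(l)^4 - 7.611*sin(l)^3 + 40.4579*sin(l)^2 + 12.513*sin(l) + 0.9409)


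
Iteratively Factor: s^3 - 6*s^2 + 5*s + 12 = (s - 3)*(s^2 - 3*s - 4) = (s - 4)*(s - 3)*(s + 1)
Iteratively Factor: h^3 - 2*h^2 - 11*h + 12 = (h - 1)*(h^2 - h - 12) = (h - 4)*(h - 1)*(h + 3)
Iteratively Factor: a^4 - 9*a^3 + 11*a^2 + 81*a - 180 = (a - 5)*(a^3 - 4*a^2 - 9*a + 36) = (a - 5)*(a + 3)*(a^2 - 7*a + 12) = (a - 5)*(a - 4)*(a + 3)*(a - 3)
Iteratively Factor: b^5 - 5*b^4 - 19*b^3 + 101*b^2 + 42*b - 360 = (b - 5)*(b^4 - 19*b^2 + 6*b + 72) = (b - 5)*(b - 3)*(b^3 + 3*b^2 - 10*b - 24) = (b - 5)*(b - 3)*(b + 2)*(b^2 + b - 12) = (b - 5)*(b - 3)^2*(b + 2)*(b + 4)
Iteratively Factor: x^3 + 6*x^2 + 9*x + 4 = (x + 1)*(x^2 + 5*x + 4) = (x + 1)^2*(x + 4)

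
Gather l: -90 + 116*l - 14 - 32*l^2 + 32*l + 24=-32*l^2 + 148*l - 80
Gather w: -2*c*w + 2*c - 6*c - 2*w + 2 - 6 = -4*c + w*(-2*c - 2) - 4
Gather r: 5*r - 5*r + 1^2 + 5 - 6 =0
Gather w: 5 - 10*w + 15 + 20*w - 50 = 10*w - 30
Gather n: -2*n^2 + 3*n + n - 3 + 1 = -2*n^2 + 4*n - 2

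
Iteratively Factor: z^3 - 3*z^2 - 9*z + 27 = (z - 3)*(z^2 - 9) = (z - 3)*(z + 3)*(z - 3)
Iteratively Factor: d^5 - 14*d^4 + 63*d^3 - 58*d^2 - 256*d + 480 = (d - 5)*(d^4 - 9*d^3 + 18*d^2 + 32*d - 96) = (d - 5)*(d - 3)*(d^3 - 6*d^2 + 32) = (d - 5)*(d - 4)*(d - 3)*(d^2 - 2*d - 8) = (d - 5)*(d - 4)^2*(d - 3)*(d + 2)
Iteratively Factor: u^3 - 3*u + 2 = (u - 1)*(u^2 + u - 2) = (u - 1)*(u + 2)*(u - 1)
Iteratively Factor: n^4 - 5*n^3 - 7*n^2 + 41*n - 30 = (n - 2)*(n^3 - 3*n^2 - 13*n + 15) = (n - 2)*(n - 1)*(n^2 - 2*n - 15) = (n - 5)*(n - 2)*(n - 1)*(n + 3)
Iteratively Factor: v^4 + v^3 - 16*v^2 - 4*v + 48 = (v - 2)*(v^3 + 3*v^2 - 10*v - 24) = (v - 3)*(v - 2)*(v^2 + 6*v + 8) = (v - 3)*(v - 2)*(v + 4)*(v + 2)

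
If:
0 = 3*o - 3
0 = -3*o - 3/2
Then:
No Solution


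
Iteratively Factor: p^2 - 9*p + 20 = (p - 4)*(p - 5)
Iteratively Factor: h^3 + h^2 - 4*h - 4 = (h - 2)*(h^2 + 3*h + 2) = (h - 2)*(h + 2)*(h + 1)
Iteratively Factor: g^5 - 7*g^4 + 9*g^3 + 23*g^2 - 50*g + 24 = (g + 2)*(g^4 - 9*g^3 + 27*g^2 - 31*g + 12) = (g - 1)*(g + 2)*(g^3 - 8*g^2 + 19*g - 12) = (g - 1)^2*(g + 2)*(g^2 - 7*g + 12) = (g - 3)*(g - 1)^2*(g + 2)*(g - 4)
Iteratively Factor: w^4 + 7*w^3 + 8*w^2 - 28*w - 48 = (w + 3)*(w^3 + 4*w^2 - 4*w - 16) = (w + 2)*(w + 3)*(w^2 + 2*w - 8) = (w - 2)*(w + 2)*(w + 3)*(w + 4)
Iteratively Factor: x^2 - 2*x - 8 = (x + 2)*(x - 4)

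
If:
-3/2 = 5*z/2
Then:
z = -3/5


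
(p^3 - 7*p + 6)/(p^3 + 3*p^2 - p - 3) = (p - 2)/(p + 1)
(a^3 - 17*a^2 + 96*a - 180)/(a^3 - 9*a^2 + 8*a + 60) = (a - 6)/(a + 2)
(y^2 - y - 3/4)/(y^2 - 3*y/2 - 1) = (y - 3/2)/(y - 2)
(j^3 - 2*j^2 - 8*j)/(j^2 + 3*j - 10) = j*(j^2 - 2*j - 8)/(j^2 + 3*j - 10)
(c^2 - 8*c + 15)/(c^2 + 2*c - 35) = (c - 3)/(c + 7)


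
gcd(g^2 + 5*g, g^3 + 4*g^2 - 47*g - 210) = g + 5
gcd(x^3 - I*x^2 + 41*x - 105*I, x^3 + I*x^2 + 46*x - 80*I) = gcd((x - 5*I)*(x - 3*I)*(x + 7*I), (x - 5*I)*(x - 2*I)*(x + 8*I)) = x - 5*I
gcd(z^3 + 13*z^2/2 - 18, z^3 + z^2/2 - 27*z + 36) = z^2 + 9*z/2 - 9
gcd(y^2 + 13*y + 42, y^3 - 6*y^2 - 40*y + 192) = y + 6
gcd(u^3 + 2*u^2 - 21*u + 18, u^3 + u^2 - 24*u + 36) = u^2 + 3*u - 18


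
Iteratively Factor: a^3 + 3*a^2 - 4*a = (a + 4)*(a^2 - a) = a*(a + 4)*(a - 1)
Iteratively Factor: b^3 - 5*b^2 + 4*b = (b - 1)*(b^2 - 4*b) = (b - 4)*(b - 1)*(b)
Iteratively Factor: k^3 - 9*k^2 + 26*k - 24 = (k - 2)*(k^2 - 7*k + 12) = (k - 4)*(k - 2)*(k - 3)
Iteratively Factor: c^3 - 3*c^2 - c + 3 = (c + 1)*(c^2 - 4*c + 3) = (c - 1)*(c + 1)*(c - 3)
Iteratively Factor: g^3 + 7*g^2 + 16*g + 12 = (g + 2)*(g^2 + 5*g + 6) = (g + 2)^2*(g + 3)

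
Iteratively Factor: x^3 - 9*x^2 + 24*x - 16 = (x - 4)*(x^2 - 5*x + 4) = (x - 4)*(x - 1)*(x - 4)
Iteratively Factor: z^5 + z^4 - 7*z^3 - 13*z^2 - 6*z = (z - 3)*(z^4 + 4*z^3 + 5*z^2 + 2*z) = (z - 3)*(z + 1)*(z^3 + 3*z^2 + 2*z) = z*(z - 3)*(z + 1)*(z^2 + 3*z + 2) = z*(z - 3)*(z + 1)*(z + 2)*(z + 1)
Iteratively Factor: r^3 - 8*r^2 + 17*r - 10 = (r - 5)*(r^2 - 3*r + 2) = (r - 5)*(r - 1)*(r - 2)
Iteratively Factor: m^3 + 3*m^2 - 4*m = (m + 4)*(m^2 - m) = m*(m + 4)*(m - 1)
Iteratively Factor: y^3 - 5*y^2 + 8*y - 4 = (y - 1)*(y^2 - 4*y + 4) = (y - 2)*(y - 1)*(y - 2)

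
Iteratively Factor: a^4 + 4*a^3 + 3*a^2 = (a)*(a^3 + 4*a^2 + 3*a) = a*(a + 3)*(a^2 + a) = a^2*(a + 3)*(a + 1)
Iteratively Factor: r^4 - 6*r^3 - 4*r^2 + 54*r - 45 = (r + 3)*(r^3 - 9*r^2 + 23*r - 15) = (r - 1)*(r + 3)*(r^2 - 8*r + 15) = (r - 5)*(r - 1)*(r + 3)*(r - 3)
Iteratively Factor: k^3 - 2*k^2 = (k)*(k^2 - 2*k) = k*(k - 2)*(k)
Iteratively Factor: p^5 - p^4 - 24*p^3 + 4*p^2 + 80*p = (p - 2)*(p^4 + p^3 - 22*p^2 - 40*p) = (p - 2)*(p + 2)*(p^3 - p^2 - 20*p) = p*(p - 2)*(p + 2)*(p^2 - p - 20) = p*(p - 2)*(p + 2)*(p + 4)*(p - 5)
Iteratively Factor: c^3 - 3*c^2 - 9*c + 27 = (c + 3)*(c^2 - 6*c + 9) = (c - 3)*(c + 3)*(c - 3)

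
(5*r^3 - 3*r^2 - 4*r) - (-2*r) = 5*r^3 - 3*r^2 - 2*r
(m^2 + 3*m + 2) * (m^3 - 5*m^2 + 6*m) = m^5 - 2*m^4 - 7*m^3 + 8*m^2 + 12*m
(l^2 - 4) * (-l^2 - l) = -l^4 - l^3 + 4*l^2 + 4*l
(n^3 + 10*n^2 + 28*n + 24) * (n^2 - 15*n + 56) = n^5 - 5*n^4 - 66*n^3 + 164*n^2 + 1208*n + 1344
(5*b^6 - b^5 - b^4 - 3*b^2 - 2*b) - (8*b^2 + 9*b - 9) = 5*b^6 - b^5 - b^4 - 11*b^2 - 11*b + 9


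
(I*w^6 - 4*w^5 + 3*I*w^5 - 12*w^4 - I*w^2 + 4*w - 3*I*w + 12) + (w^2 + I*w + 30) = I*w^6 - 4*w^5 + 3*I*w^5 - 12*w^4 + w^2 - I*w^2 + 4*w - 2*I*w + 42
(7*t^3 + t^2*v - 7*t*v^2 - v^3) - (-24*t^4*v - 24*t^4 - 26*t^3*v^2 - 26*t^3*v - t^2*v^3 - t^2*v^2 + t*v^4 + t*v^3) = 24*t^4*v + 24*t^4 + 26*t^3*v^2 + 26*t^3*v + 7*t^3 + t^2*v^3 + t^2*v^2 + t^2*v - t*v^4 - t*v^3 - 7*t*v^2 - v^3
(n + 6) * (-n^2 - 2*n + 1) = -n^3 - 8*n^2 - 11*n + 6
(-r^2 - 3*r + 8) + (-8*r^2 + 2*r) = -9*r^2 - r + 8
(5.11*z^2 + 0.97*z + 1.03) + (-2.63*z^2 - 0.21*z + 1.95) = 2.48*z^2 + 0.76*z + 2.98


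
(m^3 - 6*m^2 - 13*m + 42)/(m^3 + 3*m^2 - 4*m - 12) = (m - 7)/(m + 2)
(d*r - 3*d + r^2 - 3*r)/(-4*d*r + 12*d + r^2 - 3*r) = (d + r)/(-4*d + r)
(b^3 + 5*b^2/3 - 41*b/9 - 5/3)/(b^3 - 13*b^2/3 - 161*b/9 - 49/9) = (3*b^2 + 4*b - 15)/(3*b^2 - 14*b - 49)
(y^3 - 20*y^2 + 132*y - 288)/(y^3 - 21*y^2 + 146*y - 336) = (y - 6)/(y - 7)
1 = 1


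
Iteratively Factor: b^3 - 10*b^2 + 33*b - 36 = (b - 3)*(b^2 - 7*b + 12) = (b - 4)*(b - 3)*(b - 3)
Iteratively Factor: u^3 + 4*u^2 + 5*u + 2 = (u + 1)*(u^2 + 3*u + 2) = (u + 1)^2*(u + 2)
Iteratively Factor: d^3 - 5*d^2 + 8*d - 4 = (d - 2)*(d^2 - 3*d + 2) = (d - 2)^2*(d - 1)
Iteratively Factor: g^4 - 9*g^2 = (g)*(g^3 - 9*g) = g*(g - 3)*(g^2 + 3*g) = g^2*(g - 3)*(g + 3)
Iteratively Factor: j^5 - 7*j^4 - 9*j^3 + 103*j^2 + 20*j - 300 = (j - 2)*(j^4 - 5*j^3 - 19*j^2 + 65*j + 150) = (j - 5)*(j - 2)*(j^3 - 19*j - 30) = (j - 5)^2*(j - 2)*(j^2 + 5*j + 6) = (j - 5)^2*(j - 2)*(j + 3)*(j + 2)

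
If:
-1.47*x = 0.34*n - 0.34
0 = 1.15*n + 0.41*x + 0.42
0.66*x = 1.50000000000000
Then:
No Solution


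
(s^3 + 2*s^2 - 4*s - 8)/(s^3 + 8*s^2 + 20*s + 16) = (s - 2)/(s + 4)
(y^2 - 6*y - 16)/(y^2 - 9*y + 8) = (y + 2)/(y - 1)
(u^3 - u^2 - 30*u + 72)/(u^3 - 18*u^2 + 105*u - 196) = (u^2 + 3*u - 18)/(u^2 - 14*u + 49)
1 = 1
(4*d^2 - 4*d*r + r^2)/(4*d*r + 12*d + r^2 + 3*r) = (4*d^2 - 4*d*r + r^2)/(4*d*r + 12*d + r^2 + 3*r)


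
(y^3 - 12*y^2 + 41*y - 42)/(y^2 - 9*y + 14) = y - 3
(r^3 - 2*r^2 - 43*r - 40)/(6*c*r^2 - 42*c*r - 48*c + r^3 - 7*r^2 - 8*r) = (r + 5)/(6*c + r)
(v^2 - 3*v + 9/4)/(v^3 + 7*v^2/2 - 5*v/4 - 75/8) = 2*(2*v - 3)/(4*v^2 + 20*v + 25)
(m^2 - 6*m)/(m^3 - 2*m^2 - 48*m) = (6 - m)/(-m^2 + 2*m + 48)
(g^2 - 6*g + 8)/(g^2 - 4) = (g - 4)/(g + 2)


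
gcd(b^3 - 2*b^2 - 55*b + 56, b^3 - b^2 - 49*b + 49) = b^2 + 6*b - 7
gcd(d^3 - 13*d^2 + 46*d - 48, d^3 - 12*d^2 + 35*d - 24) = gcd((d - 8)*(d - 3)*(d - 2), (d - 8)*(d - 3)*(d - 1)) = d^2 - 11*d + 24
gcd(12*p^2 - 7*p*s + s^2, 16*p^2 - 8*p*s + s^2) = 4*p - s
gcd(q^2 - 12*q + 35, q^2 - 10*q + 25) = q - 5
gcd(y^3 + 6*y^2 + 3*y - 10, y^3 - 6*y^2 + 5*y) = y - 1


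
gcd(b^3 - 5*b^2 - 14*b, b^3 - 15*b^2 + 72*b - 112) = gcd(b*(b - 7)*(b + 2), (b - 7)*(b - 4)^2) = b - 7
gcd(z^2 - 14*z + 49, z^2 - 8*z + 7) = z - 7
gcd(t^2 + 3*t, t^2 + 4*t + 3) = t + 3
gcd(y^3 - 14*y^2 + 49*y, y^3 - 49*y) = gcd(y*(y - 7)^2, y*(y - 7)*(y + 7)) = y^2 - 7*y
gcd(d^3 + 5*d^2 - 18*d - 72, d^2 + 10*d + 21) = d + 3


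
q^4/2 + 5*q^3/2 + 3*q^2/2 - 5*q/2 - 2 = (q/2 + 1/2)*(q - 1)*(q + 1)*(q + 4)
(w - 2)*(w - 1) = w^2 - 3*w + 2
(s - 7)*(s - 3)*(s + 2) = s^3 - 8*s^2 + s + 42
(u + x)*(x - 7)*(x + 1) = u*x^2 - 6*u*x - 7*u + x^3 - 6*x^2 - 7*x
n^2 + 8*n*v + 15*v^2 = (n + 3*v)*(n + 5*v)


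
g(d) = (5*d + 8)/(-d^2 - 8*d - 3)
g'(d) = (2*d + 8)*(5*d + 8)/(-d^2 - 8*d - 3)^2 + 5/(-d^2 - 8*d - 3) = (5*d^2 + 16*d + 49)/(d^4 + 16*d^3 + 70*d^2 + 48*d + 9)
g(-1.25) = 0.32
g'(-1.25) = 1.25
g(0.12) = -2.16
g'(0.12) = 3.23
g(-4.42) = -1.10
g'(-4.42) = 0.46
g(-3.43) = -0.72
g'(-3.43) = 0.33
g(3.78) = -0.57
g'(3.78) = 0.08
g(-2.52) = -0.43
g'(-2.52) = 0.35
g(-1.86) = -0.15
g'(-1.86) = 0.52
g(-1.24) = 0.33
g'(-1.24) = 1.27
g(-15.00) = 0.62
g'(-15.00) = 0.08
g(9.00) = -0.34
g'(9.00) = 0.02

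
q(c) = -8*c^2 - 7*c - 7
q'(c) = -16*c - 7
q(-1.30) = -11.42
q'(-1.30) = 13.80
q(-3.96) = -104.73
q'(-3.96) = 56.36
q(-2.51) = -39.83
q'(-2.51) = 33.16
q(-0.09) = -6.43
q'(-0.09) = -5.56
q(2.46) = -72.63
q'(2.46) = -46.36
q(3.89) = -155.29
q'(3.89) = -69.24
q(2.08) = -56.17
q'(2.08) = -40.28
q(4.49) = -199.71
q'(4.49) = -78.84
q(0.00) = -7.00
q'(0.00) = -7.00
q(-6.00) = -253.00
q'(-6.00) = 89.00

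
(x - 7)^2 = x^2 - 14*x + 49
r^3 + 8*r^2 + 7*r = r*(r + 1)*(r + 7)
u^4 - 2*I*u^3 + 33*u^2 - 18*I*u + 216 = (u - 6*I)*(u - 3*I)*(u + 3*I)*(u + 4*I)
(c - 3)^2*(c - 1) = c^3 - 7*c^2 + 15*c - 9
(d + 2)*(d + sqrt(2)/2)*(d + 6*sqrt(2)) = d^3 + 2*d^2 + 13*sqrt(2)*d^2/2 + 6*d + 13*sqrt(2)*d + 12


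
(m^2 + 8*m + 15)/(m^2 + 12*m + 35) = (m + 3)/(m + 7)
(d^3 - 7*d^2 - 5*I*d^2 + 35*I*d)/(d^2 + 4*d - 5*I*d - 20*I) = d*(d - 7)/(d + 4)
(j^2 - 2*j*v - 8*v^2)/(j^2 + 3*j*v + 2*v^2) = (j - 4*v)/(j + v)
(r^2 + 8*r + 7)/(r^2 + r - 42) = (r + 1)/(r - 6)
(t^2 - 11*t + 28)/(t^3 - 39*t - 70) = (t - 4)/(t^2 + 7*t + 10)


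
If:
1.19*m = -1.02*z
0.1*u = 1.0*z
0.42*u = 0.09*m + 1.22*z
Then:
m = 0.00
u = 0.00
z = 0.00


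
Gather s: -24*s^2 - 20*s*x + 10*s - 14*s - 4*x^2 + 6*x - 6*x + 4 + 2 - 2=-24*s^2 + s*(-20*x - 4) - 4*x^2 + 4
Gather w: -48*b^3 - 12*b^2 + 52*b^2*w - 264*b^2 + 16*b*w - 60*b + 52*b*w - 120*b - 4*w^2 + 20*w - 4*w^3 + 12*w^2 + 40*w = -48*b^3 - 276*b^2 - 180*b - 4*w^3 + 8*w^2 + w*(52*b^2 + 68*b + 60)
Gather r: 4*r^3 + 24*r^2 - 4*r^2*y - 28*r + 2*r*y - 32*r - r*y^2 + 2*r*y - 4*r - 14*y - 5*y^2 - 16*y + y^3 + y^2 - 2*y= 4*r^3 + r^2*(24 - 4*y) + r*(-y^2 + 4*y - 64) + y^3 - 4*y^2 - 32*y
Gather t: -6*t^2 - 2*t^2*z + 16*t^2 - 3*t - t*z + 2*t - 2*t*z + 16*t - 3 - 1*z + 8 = t^2*(10 - 2*z) + t*(15 - 3*z) - z + 5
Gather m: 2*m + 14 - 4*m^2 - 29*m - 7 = -4*m^2 - 27*m + 7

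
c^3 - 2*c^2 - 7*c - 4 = (c - 4)*(c + 1)^2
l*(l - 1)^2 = l^3 - 2*l^2 + l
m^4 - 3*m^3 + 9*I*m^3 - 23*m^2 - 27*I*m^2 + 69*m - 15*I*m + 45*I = (m - 3)*(m + I)*(m + 3*I)*(m + 5*I)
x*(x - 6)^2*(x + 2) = x^4 - 10*x^3 + 12*x^2 + 72*x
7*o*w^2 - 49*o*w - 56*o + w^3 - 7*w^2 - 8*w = (7*o + w)*(w - 8)*(w + 1)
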